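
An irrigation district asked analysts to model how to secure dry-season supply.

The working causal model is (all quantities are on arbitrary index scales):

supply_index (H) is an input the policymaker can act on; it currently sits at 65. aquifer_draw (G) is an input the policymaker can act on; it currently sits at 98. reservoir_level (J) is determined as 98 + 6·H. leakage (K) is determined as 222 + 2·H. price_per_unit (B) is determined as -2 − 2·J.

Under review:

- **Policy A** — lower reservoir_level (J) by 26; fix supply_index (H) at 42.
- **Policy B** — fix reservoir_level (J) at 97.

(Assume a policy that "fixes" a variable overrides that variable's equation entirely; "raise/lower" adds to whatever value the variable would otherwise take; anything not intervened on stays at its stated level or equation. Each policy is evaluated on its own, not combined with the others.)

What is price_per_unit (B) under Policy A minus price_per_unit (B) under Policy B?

-454

Policy A (J − 26, H := 42):
  H = 42
  J = 98 + 6·42 (−26 from intervention) = 324
  B = -2 − 2·324 = -650
Policy B (J := 97):
  H = 65
  J = 97
  B = -2 − 2·97 = -196
B: -650 − (-196) = -454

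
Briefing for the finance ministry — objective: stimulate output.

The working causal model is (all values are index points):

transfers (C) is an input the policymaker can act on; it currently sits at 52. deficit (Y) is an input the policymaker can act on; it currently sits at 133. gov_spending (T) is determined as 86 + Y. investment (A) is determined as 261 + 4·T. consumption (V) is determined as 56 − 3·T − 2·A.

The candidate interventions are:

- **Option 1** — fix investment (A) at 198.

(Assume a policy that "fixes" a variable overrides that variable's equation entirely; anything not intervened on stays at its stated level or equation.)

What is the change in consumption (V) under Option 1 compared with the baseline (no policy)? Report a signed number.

1878

Baseline:
  Y = 133
  T = 86 + 133 = 219
  A = 261 + 4·219 = 1137
  V = 56 − 3·219 − 2·1137 = -2875
Option 1 (A := 198):
  Y = 133
  T = 86 + 133 = 219
  A = 198
  V = 56 − 3·219 − 2·198 = -997
Change in V: -997 − (-2875) = 1878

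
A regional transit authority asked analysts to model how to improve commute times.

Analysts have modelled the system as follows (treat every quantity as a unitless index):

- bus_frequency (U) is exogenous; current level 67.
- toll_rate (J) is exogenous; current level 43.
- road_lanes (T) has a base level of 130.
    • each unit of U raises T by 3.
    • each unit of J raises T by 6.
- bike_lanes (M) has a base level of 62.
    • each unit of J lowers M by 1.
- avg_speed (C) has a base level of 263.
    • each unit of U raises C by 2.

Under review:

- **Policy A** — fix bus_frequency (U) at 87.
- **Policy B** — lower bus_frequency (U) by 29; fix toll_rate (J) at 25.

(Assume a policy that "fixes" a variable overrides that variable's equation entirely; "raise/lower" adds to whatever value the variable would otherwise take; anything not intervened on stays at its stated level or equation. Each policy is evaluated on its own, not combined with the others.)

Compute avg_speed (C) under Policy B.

Policy B (U − 29, J := 25):
  U = 67 − 29 = 38
  C = 263 + 2·38 = 339

339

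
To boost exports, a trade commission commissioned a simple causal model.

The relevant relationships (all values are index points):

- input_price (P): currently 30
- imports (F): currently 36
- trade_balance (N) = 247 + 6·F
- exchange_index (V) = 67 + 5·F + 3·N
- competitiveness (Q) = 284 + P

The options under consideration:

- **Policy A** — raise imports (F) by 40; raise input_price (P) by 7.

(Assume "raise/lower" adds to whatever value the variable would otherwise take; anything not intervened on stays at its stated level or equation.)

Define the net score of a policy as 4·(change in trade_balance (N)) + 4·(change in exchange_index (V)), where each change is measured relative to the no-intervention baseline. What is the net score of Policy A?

4640

Baseline:
  F = 36
  N = 247 + 6·36 = 463
  V = 67 + 5·36 + 3·463 = 1636
Policy A (F + 40, P + 7):
  F = 36 + 40 = 76
  N = 247 + 6·76 = 703
  V = 67 + 5·76 + 3·703 = 2556
ΔN = 703 − 463 = 240; ΔV = 2556 − 1636 = 920
Score = 4·240 + 4·920 = 4640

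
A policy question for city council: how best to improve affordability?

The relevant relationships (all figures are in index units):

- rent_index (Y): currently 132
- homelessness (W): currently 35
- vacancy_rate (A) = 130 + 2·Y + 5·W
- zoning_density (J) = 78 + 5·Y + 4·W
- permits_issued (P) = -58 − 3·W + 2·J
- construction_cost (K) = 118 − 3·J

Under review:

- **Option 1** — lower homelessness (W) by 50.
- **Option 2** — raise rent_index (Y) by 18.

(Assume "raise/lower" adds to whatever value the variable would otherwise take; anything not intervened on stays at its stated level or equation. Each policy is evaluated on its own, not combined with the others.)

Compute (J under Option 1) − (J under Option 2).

-290

Option 1 (W − 50):
  Y = 132
  W = 35 − 50 = -15
  J = 78 + 5·132 + 4·(-15) = 678
Option 2 (Y + 18):
  Y = 132 + 18 = 150
  W = 35
  J = 78 + 5·150 + 4·35 = 968
J: 678 − 968 = -290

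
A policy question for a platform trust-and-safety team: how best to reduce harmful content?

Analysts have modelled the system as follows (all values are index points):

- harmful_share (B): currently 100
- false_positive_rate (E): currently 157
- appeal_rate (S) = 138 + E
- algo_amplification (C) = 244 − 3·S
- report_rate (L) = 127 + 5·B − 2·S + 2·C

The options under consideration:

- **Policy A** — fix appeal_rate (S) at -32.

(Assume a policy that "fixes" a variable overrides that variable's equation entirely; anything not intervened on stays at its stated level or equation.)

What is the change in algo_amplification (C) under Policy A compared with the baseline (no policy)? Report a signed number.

Baseline:
  E = 157
  S = 138 + 157 = 295
  C = 244 − 3·295 = -641
Policy A (S := -32):
  E = 157
  S = -32
  C = 244 − 3·(-32) = 340
Change in C: 340 − (-641) = 981

981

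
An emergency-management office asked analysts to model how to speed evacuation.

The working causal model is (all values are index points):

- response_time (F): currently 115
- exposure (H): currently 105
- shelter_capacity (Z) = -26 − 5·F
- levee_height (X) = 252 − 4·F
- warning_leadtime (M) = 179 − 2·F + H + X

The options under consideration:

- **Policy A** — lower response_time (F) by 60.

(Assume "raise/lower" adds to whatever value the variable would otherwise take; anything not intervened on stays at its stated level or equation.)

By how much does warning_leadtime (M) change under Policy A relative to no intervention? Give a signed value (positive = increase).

Baseline:
  F = 115
  H = 105
  X = 252 − 4·115 = -208
  M = 179 − 2·115 + 105 + (-208) = -154
Policy A (F − 60):
  F = 115 − 60 = 55
  H = 105
  X = 252 − 4·55 = 32
  M = 179 − 2·55 + 105 + 32 = 206
Change in M: 206 − (-154) = 360

360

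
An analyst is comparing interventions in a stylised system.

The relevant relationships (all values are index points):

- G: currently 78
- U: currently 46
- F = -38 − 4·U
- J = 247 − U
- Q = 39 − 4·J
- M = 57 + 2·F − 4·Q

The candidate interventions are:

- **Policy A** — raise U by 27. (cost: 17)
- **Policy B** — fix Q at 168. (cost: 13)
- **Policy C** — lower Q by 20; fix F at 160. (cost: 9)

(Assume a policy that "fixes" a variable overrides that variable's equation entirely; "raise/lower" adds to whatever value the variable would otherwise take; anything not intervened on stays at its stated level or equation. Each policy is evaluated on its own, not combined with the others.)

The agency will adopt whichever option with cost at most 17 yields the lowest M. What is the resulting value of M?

Policy A (U + 27):
  U = 46 + 27 = 73
  F = -38 − 4·73 = -330
  J = 247 − 73 = 174
  Q = 39 − 4·174 = -657
  M = 57 + 2·(-330) − 4·(-657) = 2025
Policy B (Q := 168):
  U = 46
  F = -38 − 4·46 = -222
  J = 247 − 46 = 201
  Q = 168
  M = 57 + 2·(-222) − 4·168 = -1059
Policy C (Q − 20, F := 160):
  U = 46
  F = 160
  J = 247 − 46 = 201
  Q = 39 − 4·201 (−20 from intervention) = -785
  M = 57 + 2·160 − 4·(-785) = 3517
Comparing — Policy A: M=2025, Policy B: M=-1059, Policy C: M=3517. Lowest is -1059 (Policy B).

-1059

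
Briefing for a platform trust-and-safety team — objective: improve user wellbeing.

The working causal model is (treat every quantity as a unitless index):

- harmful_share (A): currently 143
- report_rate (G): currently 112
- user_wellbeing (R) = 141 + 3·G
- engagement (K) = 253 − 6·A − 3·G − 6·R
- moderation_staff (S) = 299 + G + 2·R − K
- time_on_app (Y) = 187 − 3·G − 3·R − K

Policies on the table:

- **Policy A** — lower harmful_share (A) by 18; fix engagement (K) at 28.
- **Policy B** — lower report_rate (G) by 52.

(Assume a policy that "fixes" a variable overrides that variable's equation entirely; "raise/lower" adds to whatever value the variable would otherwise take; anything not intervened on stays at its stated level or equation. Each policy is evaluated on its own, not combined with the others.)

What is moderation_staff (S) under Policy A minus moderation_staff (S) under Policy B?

Policy A (A − 18, K := 28):
  A = 143 − 18 = 125
  G = 112
  R = 141 + 3·112 = 477
  K = 28
  S = 299 + 112 + 2·477 − 28 = 1337
Policy B (G − 52):
  A = 143
  G = 112 − 52 = 60
  R = 141 + 3·60 = 321
  K = 253 − 6·143 − 3·60 − 6·321 = -2711
  S = 299 + 60 + 2·321 − (-2711) = 3712
S: 1337 − 3712 = -2375

-2375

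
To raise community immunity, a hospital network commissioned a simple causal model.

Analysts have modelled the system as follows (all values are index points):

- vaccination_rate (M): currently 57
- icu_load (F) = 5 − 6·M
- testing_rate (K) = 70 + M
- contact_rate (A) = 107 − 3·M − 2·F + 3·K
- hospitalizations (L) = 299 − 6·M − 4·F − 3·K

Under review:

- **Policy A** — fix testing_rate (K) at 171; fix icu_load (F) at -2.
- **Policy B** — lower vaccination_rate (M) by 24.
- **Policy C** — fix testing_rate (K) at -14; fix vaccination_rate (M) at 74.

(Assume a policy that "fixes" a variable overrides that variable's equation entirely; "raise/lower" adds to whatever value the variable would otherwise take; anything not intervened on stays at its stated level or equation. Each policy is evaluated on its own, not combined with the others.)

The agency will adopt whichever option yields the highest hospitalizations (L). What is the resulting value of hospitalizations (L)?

1653

Policy A (K := 171, F := -2):
  M = 57
  F = -2
  K = 171
  L = 299 − 6·57 − 4·(-2) − 3·171 = -548
Policy B (M − 24):
  M = 57 − 24 = 33
  F = 5 − 6·33 = -193
  K = 70 + 33 = 103
  L = 299 − 6·33 − 4·(-193) − 3·103 = 564
Policy C (K := -14, M := 74):
  M = 74
  F = 5 − 6·74 = -439
  K = -14
  L = 299 − 6·74 − 4·(-439) − 3·(-14) = 1653
Comparing — Policy A: L=-548, Policy B: L=564, Policy C: L=1653. Highest is 1653 (Policy C).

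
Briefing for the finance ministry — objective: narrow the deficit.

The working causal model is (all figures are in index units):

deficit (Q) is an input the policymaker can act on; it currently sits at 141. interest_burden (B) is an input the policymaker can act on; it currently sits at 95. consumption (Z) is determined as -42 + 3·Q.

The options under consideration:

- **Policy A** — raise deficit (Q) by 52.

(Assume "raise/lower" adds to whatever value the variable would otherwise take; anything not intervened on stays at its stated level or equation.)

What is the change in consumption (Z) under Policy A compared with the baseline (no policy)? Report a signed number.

156

Baseline:
  Q = 141
  Z = -42 + 3·141 = 381
Policy A (Q + 52):
  Q = 141 + 52 = 193
  Z = -42 + 3·193 = 537
Change in Z: 537 − 381 = 156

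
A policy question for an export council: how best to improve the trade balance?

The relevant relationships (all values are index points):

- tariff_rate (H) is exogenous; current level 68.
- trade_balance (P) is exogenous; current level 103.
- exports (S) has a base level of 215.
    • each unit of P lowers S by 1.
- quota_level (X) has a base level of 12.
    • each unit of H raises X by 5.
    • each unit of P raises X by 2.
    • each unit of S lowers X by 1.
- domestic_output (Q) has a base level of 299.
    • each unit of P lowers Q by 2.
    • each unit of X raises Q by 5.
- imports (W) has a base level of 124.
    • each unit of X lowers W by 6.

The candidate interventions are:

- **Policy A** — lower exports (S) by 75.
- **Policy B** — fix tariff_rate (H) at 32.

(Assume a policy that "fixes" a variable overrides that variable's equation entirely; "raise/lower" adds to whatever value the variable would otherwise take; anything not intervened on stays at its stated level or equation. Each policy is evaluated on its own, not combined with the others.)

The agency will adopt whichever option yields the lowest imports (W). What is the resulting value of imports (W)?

-3002

Policy A (S − 75):
  H = 68
  P = 103
  S = 215 − 103 (−75 from intervention) = 37
  X = 12 + 5·68 + 2·103 − 37 = 521
  W = 124 − 6·521 = -3002
Policy B (H := 32):
  H = 32
  P = 103
  S = 215 − 103 = 112
  X = 12 + 5·32 + 2·103 − 112 = 266
  W = 124 − 6·266 = -1472
Comparing — Policy A: W=-3002, Policy B: W=-1472. Lowest is -3002 (Policy A).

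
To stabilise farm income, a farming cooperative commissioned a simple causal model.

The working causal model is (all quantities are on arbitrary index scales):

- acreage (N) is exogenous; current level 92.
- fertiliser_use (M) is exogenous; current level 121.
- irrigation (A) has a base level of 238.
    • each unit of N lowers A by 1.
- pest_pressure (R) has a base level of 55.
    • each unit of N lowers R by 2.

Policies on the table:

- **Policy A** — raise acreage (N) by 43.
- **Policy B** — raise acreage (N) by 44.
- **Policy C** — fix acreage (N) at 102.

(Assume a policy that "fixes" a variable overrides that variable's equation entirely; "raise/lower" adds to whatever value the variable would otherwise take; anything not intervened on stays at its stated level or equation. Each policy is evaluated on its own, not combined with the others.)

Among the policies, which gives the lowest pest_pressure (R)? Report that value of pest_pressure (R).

Policy A (N + 43):
  N = 92 + 43 = 135
  R = 55 − 2·135 = -215
Policy B (N + 44):
  N = 92 + 44 = 136
  R = 55 − 2·136 = -217
Policy C (N := 102):
  N = 102
  R = 55 − 2·102 = -149
Comparing — Policy A: R=-215, Policy B: R=-217, Policy C: R=-149. Lowest is -217 (Policy B).

-217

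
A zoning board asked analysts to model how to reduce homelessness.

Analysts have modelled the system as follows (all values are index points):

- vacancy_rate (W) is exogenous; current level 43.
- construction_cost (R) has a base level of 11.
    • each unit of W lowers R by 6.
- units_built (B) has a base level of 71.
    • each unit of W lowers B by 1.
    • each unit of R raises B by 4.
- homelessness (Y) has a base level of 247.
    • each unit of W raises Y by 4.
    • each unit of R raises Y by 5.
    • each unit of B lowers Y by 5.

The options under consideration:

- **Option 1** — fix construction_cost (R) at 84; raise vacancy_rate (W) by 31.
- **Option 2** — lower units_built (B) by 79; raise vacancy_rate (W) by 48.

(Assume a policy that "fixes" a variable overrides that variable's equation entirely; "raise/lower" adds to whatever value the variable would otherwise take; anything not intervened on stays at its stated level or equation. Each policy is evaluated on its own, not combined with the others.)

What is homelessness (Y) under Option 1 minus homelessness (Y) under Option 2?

-9833

Option 1 (R := 84, W + 31):
  W = 43 + 31 = 74
  R = 84
  B = 71 − 74 + 4·84 = 333
  Y = 247 + 4·74 + 5·84 − 5·333 = -702
Option 2 (B − 79, W + 48):
  W = 43 + 48 = 91
  R = 11 − 6·91 = -535
  B = 71 − 91 + 4·(-535) (−79 from intervention) = -2239
  Y = 247 + 4·91 + 5·(-535) − 5·(-2239) = 9131
Y: -702 − 9131 = -9833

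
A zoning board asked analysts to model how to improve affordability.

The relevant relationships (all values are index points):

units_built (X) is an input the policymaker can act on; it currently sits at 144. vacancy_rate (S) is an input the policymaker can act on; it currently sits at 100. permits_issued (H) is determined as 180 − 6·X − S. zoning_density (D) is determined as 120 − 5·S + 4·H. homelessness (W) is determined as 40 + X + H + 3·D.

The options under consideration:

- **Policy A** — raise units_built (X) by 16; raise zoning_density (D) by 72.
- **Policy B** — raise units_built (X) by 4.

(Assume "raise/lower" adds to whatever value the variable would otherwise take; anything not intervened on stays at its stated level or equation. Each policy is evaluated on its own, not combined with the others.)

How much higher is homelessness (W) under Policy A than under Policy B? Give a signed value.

-708

Policy A (X + 16, D + 72):
  X = 144 + 16 = 160
  S = 100
  H = 180 − 6·160 − 100 = -880
  D = 120 − 5·100 + 4·(-880) (+72 from intervention) = -3828
  W = 40 + 160 + (-880) + 3·(-3828) = -12164
Policy B (X + 4):
  X = 144 + 4 = 148
  S = 100
  H = 180 − 6·148 − 100 = -808
  D = 120 − 5·100 + 4·(-808) = -3612
  W = 40 + 148 + (-808) + 3·(-3612) = -11456
W: -12164 − (-11456) = -708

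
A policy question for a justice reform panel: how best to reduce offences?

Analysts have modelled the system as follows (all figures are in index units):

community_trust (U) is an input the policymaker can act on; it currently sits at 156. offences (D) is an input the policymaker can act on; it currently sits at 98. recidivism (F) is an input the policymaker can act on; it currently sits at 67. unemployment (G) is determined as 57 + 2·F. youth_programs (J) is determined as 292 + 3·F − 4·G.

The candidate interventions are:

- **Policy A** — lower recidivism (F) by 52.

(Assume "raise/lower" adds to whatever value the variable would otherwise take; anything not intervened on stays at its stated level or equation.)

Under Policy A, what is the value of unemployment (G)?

Policy A (F − 52):
  F = 67 − 52 = 15
  G = 57 + 2·15 = 87

87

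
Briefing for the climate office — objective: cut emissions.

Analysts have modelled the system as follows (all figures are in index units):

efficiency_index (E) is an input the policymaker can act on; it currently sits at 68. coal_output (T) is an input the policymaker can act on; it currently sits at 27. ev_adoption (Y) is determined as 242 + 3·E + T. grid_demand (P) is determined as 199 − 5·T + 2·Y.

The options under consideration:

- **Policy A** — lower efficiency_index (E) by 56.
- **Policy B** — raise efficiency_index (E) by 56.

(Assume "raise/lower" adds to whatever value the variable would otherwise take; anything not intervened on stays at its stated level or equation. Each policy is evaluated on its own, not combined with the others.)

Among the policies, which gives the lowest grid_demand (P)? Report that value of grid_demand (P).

Policy A (E − 56):
  E = 68 − 56 = 12
  T = 27
  Y = 242 + 3·12 + 27 = 305
  P = 199 − 5·27 + 2·305 = 674
Policy B (E + 56):
  E = 68 + 56 = 124
  T = 27
  Y = 242 + 3·124 + 27 = 641
  P = 199 − 5·27 + 2·641 = 1346
Comparing — Policy A: P=674, Policy B: P=1346. Lowest is 674 (Policy A).

674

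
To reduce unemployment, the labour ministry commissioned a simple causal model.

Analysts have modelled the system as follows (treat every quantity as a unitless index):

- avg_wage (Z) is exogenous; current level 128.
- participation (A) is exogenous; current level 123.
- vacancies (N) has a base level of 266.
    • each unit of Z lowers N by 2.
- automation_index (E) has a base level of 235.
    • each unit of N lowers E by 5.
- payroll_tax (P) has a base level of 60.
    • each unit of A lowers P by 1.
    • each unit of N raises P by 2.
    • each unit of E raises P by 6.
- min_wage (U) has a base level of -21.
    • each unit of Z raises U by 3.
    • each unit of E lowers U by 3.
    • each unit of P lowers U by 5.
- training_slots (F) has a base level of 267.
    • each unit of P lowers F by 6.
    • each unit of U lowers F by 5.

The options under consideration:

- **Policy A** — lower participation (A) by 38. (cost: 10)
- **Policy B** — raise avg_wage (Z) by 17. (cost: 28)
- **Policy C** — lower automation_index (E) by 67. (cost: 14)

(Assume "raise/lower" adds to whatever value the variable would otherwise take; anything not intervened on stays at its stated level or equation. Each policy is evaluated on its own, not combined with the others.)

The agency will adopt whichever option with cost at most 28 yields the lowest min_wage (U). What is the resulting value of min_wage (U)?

-10746

Policy A (A − 38):
  Z = 128
  A = 123 − 38 = 85
  N = 266 − 2·128 = 10
  E = 235 − 5·10 = 185
  P = 60 − 85 + 2·10 + 6·185 = 1105
  U = -21 + 3·128 − 3·185 − 5·1105 = -5717
Policy B (Z + 17):
  Z = 128 + 17 = 145
  A = 123
  N = 266 − 2·145 = -24
  E = 235 − 5·(-24) = 355
  P = 60 − 123 + 2·(-24) + 6·355 = 2019
  U = -21 + 3·145 − 3·355 − 5·2019 = -10746
Policy C (E − 67):
  Z = 128
  A = 123
  N = 266 − 2·128 = 10
  E = 235 − 5·10 (−67 from intervention) = 118
  P = 60 − 123 + 2·10 + 6·118 = 665
  U = -21 + 3·128 − 3·118 − 5·665 = -3316
Comparing — Policy A: U=-5717, Policy B: U=-10746, Policy C: U=-3316. Lowest is -10746 (Policy B).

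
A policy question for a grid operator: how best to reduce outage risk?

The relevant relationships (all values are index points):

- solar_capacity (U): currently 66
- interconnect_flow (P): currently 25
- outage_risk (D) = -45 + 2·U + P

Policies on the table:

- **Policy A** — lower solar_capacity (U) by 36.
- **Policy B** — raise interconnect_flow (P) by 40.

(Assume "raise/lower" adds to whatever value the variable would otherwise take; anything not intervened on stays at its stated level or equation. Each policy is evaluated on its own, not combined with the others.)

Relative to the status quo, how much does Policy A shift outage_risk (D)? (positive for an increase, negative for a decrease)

-72

Baseline:
  U = 66
  P = 25
  D = -45 + 2·66 + 25 = 112
Policy A (U − 36):
  U = 66 − 36 = 30
  P = 25
  D = -45 + 2·30 + 25 = 40
Change in D: 40 − 112 = -72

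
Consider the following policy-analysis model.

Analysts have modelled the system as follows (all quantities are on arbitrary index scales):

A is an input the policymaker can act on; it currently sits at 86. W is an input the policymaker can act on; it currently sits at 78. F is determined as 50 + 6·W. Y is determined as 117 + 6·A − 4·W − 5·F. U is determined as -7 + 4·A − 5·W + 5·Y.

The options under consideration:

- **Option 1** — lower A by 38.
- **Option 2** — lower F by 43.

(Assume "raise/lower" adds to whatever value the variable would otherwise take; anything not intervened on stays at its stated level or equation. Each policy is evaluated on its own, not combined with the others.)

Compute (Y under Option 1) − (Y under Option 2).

Option 1 (A − 38):
  A = 86 − 38 = 48
  W = 78
  F = 50 + 6·78 = 518
  Y = 117 + 6·48 − 4·78 − 5·518 = -2497
Option 2 (F − 43):
  A = 86
  W = 78
  F = 50 + 6·78 (−43 from intervention) = 475
  Y = 117 + 6·86 − 4·78 − 5·475 = -2054
Y: -2497 − (-2054) = -443

-443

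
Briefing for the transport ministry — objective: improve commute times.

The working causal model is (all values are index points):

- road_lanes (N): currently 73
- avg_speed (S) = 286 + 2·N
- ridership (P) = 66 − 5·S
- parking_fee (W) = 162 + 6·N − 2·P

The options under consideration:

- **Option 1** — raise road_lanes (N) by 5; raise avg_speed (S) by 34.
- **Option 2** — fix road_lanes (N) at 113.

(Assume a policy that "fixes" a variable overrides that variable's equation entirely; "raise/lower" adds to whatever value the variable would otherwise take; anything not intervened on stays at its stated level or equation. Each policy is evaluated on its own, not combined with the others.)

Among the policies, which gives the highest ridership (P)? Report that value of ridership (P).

-2314

Option 1 (N + 5, S + 34):
  N = 73 + 5 = 78
  S = 286 + 2·78 (+34 from intervention) = 476
  P = 66 − 5·476 = -2314
Option 2 (N := 113):
  N = 113
  S = 286 + 2·113 = 512
  P = 66 − 5·512 = -2494
Comparing — Option 1: P=-2314, Option 2: P=-2494. Highest is -2314 (Option 1).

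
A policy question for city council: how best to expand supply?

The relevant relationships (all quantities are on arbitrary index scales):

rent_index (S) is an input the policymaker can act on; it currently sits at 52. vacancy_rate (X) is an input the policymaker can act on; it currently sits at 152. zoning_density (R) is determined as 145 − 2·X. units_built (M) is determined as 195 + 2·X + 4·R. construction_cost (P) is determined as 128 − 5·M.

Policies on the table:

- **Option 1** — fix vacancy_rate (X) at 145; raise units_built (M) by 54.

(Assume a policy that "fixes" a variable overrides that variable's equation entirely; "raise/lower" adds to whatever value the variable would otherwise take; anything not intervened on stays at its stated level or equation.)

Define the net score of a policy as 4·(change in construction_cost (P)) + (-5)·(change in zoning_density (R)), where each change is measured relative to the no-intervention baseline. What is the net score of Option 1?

Baseline:
  X = 152
  R = 145 − 2·152 = -159
  M = 195 + 2·152 + 4·(-159) = -137
  P = 128 − 5·(-137) = 813
Option 1 (X := 145, M + 54):
  X = 145
  R = 145 − 2·145 = -145
  M = 195 + 2·145 + 4·(-145) (+54 from intervention) = -41
  P = 128 − 5·(-41) = 333
ΔP = 333 − 813 = -480; ΔR = -145 − (-159) = 14
Score = 4·(-480) + (-5)·14 = -1990

-1990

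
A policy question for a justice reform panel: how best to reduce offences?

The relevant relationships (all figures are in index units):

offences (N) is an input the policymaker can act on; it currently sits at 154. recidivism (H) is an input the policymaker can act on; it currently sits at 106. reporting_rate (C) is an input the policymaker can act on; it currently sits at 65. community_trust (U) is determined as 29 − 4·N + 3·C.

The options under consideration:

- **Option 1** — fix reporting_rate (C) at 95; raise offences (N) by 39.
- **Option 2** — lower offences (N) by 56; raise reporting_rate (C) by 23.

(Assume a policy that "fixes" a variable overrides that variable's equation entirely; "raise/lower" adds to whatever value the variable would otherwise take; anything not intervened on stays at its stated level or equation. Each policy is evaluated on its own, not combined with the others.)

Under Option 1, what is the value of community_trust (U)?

-458

Option 1 (C := 95, N + 39):
  N = 154 + 39 = 193
  C = 95
  U = 29 − 4·193 + 3·95 = -458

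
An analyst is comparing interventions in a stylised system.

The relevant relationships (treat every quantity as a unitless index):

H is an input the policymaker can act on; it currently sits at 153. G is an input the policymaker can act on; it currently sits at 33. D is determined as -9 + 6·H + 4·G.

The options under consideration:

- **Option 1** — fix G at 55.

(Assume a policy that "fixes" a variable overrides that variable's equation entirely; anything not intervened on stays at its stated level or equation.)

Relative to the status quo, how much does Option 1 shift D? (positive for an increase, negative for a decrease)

88

Baseline:
  H = 153
  G = 33
  D = -9 + 6·153 + 4·33 = 1041
Option 1 (G := 55):
  H = 153
  G = 55
  D = -9 + 6·153 + 4·55 = 1129
Change in D: 1129 − 1041 = 88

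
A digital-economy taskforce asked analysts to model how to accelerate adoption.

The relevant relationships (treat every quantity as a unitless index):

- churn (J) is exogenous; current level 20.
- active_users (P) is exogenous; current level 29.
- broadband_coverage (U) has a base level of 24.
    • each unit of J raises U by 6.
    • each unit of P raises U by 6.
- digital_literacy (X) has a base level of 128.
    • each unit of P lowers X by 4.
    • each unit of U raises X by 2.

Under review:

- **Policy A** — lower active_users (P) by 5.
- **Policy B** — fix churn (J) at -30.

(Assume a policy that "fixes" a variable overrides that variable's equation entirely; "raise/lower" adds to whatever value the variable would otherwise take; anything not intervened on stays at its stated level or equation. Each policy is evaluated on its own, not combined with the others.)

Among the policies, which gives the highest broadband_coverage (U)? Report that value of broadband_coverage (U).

288

Policy A (P − 5):
  J = 20
  P = 29 − 5 = 24
  U = 24 + 6·20 + 6·24 = 288
Policy B (J := -30):
  J = -30
  P = 29
  U = 24 + 6·(-30) + 6·29 = 18
Comparing — Policy A: U=288, Policy B: U=18. Highest is 288 (Policy A).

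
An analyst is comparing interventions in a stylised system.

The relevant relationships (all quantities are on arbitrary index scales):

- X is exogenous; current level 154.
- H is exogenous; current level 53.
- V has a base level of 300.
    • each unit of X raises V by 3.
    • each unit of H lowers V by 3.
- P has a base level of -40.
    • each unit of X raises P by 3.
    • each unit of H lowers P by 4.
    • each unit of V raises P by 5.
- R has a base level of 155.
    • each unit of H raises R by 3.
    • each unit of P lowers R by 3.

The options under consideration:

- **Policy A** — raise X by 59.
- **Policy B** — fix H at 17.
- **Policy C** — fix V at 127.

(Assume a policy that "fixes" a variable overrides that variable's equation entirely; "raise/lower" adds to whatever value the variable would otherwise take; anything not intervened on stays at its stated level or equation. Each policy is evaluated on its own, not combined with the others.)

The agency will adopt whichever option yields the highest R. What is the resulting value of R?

-2221

Policy A (X + 59):
  X = 154 + 59 = 213
  H = 53
  V = 300 + 3·213 − 3·53 = 780
  P = -40 + 3·213 − 4·53 + 5·780 = 4287
  R = 155 + 3·53 − 3·4287 = -12547
Policy B (H := 17):
  X = 154
  H = 17
  V = 300 + 3·154 − 3·17 = 711
  P = -40 + 3·154 − 4·17 + 5·711 = 3909
  R = 155 + 3·17 − 3·3909 = -11521
Policy C (V := 127):
  X = 154
  H = 53
  V = 127
  P = -40 + 3·154 − 4·53 + 5·127 = 845
  R = 155 + 3·53 − 3·845 = -2221
Comparing — Policy A: R=-12547, Policy B: R=-11521, Policy C: R=-2221. Highest is -2221 (Policy C).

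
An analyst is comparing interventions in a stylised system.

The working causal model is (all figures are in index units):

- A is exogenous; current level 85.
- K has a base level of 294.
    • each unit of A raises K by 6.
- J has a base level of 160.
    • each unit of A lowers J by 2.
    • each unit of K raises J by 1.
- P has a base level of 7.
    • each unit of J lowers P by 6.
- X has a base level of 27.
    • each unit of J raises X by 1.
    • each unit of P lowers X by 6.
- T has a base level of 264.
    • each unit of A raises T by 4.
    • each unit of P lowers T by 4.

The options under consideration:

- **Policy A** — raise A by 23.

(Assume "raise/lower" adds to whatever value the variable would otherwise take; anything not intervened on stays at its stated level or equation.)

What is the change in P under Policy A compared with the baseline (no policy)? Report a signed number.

-552

Baseline:
  A = 85
  K = 294 + 6·85 = 804
  J = 160 − 2·85 + 804 = 794
  P = 7 − 6·794 = -4757
Policy A (A + 23):
  A = 85 + 23 = 108
  K = 294 + 6·108 = 942
  J = 160 − 2·108 + 942 = 886
  P = 7 − 6·886 = -5309
Change in P: -5309 − (-4757) = -552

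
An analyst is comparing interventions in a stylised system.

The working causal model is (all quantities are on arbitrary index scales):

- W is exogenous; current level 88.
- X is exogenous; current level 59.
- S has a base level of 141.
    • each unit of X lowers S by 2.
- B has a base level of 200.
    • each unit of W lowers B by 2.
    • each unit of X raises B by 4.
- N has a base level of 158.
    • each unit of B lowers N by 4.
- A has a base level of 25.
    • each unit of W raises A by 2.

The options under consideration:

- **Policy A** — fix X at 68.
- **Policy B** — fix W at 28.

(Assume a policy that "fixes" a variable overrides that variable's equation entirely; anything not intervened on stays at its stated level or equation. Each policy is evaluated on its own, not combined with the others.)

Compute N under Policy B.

-1362

Policy B (W := 28):
  W = 28
  X = 59
  B = 200 − 2·28 + 4·59 = 380
  N = 158 − 4·380 = -1362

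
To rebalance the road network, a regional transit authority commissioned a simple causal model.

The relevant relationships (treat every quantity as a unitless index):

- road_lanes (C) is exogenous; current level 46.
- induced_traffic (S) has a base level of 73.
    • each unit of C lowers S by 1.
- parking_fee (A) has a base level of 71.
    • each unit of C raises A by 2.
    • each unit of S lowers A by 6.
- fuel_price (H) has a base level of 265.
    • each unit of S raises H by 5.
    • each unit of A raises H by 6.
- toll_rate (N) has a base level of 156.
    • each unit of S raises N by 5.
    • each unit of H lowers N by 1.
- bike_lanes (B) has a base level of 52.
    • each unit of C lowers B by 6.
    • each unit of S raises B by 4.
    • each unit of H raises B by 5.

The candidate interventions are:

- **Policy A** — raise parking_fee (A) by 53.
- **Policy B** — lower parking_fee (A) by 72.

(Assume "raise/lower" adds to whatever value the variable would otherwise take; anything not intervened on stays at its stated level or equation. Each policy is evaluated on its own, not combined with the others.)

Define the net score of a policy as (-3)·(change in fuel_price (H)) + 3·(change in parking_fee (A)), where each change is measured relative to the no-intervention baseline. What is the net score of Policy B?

Baseline:
  C = 46
  S = 73 − 46 = 27
  A = 71 + 2·46 − 6·27 = 1
  H = 265 + 5·27 + 6·1 = 406
Policy B (A − 72):
  C = 46
  S = 73 − 46 = 27
  A = 71 + 2·46 − 6·27 (−72 from intervention) = -71
  H = 265 + 5·27 + 6·(-71) = -26
ΔH = -26 − 406 = -432; ΔA = -71 − 1 = -72
Score = (-3)·(-432) + 3·(-72) = 1080

1080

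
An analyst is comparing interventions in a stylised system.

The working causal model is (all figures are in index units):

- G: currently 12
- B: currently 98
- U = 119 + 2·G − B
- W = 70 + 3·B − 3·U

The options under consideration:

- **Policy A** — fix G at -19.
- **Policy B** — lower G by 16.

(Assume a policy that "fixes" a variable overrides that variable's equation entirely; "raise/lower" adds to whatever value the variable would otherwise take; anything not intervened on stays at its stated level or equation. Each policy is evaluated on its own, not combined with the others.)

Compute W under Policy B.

Policy B (G − 16):
  G = 12 − 16 = -4
  B = 98
  U = 119 + 2·(-4) − 98 = 13
  W = 70 + 3·98 − 3·13 = 325

325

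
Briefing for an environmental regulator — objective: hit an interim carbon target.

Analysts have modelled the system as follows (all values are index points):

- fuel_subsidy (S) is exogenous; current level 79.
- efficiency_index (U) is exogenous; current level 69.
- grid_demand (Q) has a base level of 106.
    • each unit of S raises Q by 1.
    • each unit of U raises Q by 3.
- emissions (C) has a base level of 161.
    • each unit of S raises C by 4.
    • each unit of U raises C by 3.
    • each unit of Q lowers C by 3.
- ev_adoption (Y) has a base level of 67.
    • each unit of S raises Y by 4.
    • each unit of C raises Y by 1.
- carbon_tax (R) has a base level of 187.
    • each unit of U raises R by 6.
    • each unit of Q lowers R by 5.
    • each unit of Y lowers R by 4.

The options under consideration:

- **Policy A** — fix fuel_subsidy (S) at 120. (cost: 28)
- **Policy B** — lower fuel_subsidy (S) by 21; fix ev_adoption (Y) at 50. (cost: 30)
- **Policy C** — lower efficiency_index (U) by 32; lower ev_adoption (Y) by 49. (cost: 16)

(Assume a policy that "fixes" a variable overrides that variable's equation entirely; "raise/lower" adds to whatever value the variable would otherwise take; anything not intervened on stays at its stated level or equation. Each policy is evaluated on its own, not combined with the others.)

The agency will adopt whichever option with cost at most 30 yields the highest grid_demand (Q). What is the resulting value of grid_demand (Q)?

Policy A (S := 120):
  S = 120
  U = 69
  Q = 106 + 120 + 3·69 = 433
Policy B (S − 21, Y := 50):
  S = 79 − 21 = 58
  U = 69
  Q = 106 + 58 + 3·69 = 371
Policy C (U − 32, Y − 49):
  S = 79
  U = 69 − 32 = 37
  Q = 106 + 79 + 3·37 = 296
Comparing — Policy A: Q=433, Policy B: Q=371, Policy C: Q=296. Highest is 433 (Policy A).

433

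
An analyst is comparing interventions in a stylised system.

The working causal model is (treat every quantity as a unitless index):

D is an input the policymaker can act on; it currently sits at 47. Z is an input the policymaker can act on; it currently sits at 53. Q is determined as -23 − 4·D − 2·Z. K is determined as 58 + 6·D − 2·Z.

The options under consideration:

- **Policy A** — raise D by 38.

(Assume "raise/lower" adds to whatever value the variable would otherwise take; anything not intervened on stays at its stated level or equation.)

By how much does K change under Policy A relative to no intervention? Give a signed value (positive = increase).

Baseline:
  D = 47
  Z = 53
  K = 58 + 6·47 − 2·53 = 234
Policy A (D + 38):
  D = 47 + 38 = 85
  Z = 53
  K = 58 + 6·85 − 2·53 = 462
Change in K: 462 − 234 = 228

228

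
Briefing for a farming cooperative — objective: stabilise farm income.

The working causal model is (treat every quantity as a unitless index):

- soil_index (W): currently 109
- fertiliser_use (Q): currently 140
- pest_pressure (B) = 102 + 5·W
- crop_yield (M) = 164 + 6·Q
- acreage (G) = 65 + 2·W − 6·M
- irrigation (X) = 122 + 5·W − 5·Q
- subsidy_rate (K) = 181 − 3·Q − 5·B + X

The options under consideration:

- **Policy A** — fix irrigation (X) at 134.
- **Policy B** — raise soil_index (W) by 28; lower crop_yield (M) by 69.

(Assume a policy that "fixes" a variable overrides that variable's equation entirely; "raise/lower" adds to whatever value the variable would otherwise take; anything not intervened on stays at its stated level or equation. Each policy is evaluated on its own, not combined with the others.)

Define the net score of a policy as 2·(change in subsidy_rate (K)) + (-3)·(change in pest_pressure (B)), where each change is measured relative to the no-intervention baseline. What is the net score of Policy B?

-1540

Baseline:
  W = 109
  Q = 140
  B = 102 + 5·109 = 647
  X = 122 + 5·109 − 5·140 = -33
  K = 181 − 3·140 − 5·647 + (-33) = -3507
Policy B (W + 28, M − 69):
  W = 109 + 28 = 137
  Q = 140
  B = 102 + 5·137 = 787
  X = 122 + 5·137 − 5·140 = 107
  K = 181 − 3·140 − 5·787 + 107 = -4067
ΔK = -4067 − (-3507) = -560; ΔB = 787 − 647 = 140
Score = 2·(-560) + (-3)·140 = -1540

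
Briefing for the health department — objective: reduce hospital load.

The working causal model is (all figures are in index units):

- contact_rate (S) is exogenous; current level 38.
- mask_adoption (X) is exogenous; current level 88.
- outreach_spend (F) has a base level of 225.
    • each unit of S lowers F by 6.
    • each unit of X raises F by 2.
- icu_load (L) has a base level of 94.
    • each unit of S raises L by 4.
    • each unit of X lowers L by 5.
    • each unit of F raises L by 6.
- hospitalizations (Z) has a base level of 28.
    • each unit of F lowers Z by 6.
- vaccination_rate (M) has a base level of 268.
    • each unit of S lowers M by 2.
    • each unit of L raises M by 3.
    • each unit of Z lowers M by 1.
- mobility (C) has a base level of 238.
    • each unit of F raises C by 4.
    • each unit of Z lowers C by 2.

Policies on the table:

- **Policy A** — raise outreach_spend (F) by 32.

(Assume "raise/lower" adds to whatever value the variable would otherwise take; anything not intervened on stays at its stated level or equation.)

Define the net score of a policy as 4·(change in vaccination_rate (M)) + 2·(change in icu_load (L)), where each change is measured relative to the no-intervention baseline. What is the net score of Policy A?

3456

Baseline:
  S = 38
  X = 88
  F = 225 − 6·38 + 2·88 = 173
  L = 94 + 4·38 − 5·88 + 6·173 = 844
  Z = 28 − 6·173 = -1010
  M = 268 − 2·38 + 3·844 − (-1010) = 3734
Policy A (F + 32):
  S = 38
  X = 88
  F = 225 − 6·38 + 2·88 (+32 from intervention) = 205
  L = 94 + 4·38 − 5·88 + 6·205 = 1036
  Z = 28 − 6·205 = -1202
  M = 268 − 2·38 + 3·1036 − (-1202) = 4502
ΔM = 4502 − 3734 = 768; ΔL = 1036 − 844 = 192
Score = 4·768 + 2·192 = 3456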